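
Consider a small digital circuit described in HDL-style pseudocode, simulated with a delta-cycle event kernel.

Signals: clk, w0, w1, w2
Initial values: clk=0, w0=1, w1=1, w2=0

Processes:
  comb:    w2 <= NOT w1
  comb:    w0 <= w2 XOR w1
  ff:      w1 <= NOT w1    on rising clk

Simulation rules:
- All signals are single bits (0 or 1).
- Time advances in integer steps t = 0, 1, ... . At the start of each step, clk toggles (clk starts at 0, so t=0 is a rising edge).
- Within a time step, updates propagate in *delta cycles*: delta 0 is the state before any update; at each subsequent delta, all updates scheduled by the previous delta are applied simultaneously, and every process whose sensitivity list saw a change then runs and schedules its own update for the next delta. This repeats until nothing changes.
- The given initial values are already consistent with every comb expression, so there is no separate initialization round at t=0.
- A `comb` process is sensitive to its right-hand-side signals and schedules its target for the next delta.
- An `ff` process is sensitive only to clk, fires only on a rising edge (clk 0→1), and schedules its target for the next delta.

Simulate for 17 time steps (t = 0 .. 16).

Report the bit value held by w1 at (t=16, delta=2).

0

t0.Δ0 w1=1 clk=0 w0=1 w2=0
t0.Δ1 w1=1 clk=1 w0=1 w2=0
t0.Δ2 w1=0 clk=1 w0=1 w2=0
t0.Δ3 w1=0 clk=1 w0=0 w2=1
t0.Δ4 w1=0 clk=1 w0=1 w2=1
t1.Δ0 w1=0 clk=1 w0=1 w2=1
t1.Δ1 w1=0 clk=0 w0=1 w2=1
t2.Δ0 w1=0 clk=0 w0=1 w2=1
t2.Δ1 w1=0 clk=1 w0=1 w2=1
t2.Δ2 w1=1 clk=1 w0=1 w2=1
t2.Δ3 w1=1 clk=1 w0=0 w2=0
t2.Δ4 w1=1 clk=1 w0=1 w2=0
t3.Δ0 w1=1 clk=1 w0=1 w2=0
t3.Δ1 w1=1 clk=0 w0=1 w2=0
t4.Δ0 w1=1 clk=0 w0=1 w2=0
t4.Δ1 w1=1 clk=1 w0=1 w2=0
t4.Δ2 w1=0 clk=1 w0=1 w2=0
t4.Δ3 w1=0 clk=1 w0=0 w2=1
t4.Δ4 w1=0 clk=1 w0=1 w2=1
t5.Δ0 w1=0 clk=1 w0=1 w2=1
t5.Δ1 w1=0 clk=0 w0=1 w2=1
t6.Δ0 w1=0 clk=0 w0=1 w2=1
t6.Δ1 w1=0 clk=1 w0=1 w2=1
t6.Δ2 w1=1 clk=1 w0=1 w2=1
t6.Δ3 w1=1 clk=1 w0=0 w2=0
t6.Δ4 w1=1 clk=1 w0=1 w2=0
t7.Δ0 w1=1 clk=1 w0=1 w2=0
t7.Δ1 w1=1 clk=0 w0=1 w2=0
t8.Δ0 w1=1 clk=0 w0=1 w2=0
t8.Δ1 w1=1 clk=1 w0=1 w2=0
t8.Δ2 w1=0 clk=1 w0=1 w2=0
t8.Δ3 w1=0 clk=1 w0=0 w2=1
t8.Δ4 w1=0 clk=1 w0=1 w2=1
t9.Δ0 w1=0 clk=1 w0=1 w2=1
t9.Δ1 w1=0 clk=0 w0=1 w2=1
t10.Δ0 w1=0 clk=0 w0=1 w2=1
t10.Δ1 w1=0 clk=1 w0=1 w2=1
t10.Δ2 w1=1 clk=1 w0=1 w2=1
t10.Δ3 w1=1 clk=1 w0=0 w2=0
t10.Δ4 w1=1 clk=1 w0=1 w2=0
t11.Δ0 w1=1 clk=1 w0=1 w2=0
t11.Δ1 w1=1 clk=0 w0=1 w2=0
t12.Δ0 w1=1 clk=0 w0=1 w2=0
t12.Δ1 w1=1 clk=1 w0=1 w2=0
t12.Δ2 w1=0 clk=1 w0=1 w2=0
t12.Δ3 w1=0 clk=1 w0=0 w2=1
t12.Δ4 w1=0 clk=1 w0=1 w2=1
t13.Δ0 w1=0 clk=1 w0=1 w2=1
t13.Δ1 w1=0 clk=0 w0=1 w2=1
t14.Δ0 w1=0 clk=0 w0=1 w2=1
t14.Δ1 w1=0 clk=1 w0=1 w2=1
t14.Δ2 w1=1 clk=1 w0=1 w2=1
t14.Δ3 w1=1 clk=1 w0=0 w2=0
t14.Δ4 w1=1 clk=1 w0=1 w2=0
t15.Δ0 w1=1 clk=1 w0=1 w2=0
t15.Δ1 w1=1 clk=0 w0=1 w2=0
t16.Δ0 w1=1 clk=0 w0=1 w2=0
t16.Δ1 w1=1 clk=1 w0=1 w2=0
t16.Δ2 w1=0 clk=1 w0=1 w2=0
t16.Δ3 w1=0 clk=1 w0=0 w2=1
t16.Δ4 w1=0 clk=1 w0=1 w2=1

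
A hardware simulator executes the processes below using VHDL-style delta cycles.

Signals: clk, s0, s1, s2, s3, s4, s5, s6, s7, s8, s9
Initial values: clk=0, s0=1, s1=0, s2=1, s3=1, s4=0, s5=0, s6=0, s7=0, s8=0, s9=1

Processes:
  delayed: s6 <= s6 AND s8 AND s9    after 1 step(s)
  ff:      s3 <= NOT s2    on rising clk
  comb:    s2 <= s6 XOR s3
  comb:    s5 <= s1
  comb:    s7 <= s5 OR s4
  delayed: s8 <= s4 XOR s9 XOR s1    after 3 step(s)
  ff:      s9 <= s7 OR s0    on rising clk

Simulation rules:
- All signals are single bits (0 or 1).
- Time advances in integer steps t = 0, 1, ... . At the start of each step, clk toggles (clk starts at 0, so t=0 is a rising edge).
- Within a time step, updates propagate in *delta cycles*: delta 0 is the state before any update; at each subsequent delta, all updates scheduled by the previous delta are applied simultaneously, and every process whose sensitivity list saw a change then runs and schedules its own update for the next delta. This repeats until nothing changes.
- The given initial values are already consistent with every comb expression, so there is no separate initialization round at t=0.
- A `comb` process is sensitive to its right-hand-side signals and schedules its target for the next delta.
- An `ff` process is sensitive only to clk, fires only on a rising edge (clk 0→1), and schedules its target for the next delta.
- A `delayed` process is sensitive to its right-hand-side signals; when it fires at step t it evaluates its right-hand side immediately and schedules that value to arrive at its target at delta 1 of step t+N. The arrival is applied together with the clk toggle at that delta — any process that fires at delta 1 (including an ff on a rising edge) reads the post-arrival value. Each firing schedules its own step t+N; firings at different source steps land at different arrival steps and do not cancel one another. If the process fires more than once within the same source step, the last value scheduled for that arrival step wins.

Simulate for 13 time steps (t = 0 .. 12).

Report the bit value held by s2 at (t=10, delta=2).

t=0 Δ0: s3=1 s0=1 s8=0 s2=1 s5=0 s4=0 s7=0 clk=0 s6=0 s9=1 s1=0
  Δ1: clk:0→1
  Δ2: s3:1→0
  Δ3: s2:1→0
  (3Δ to stable)
t=1 Δ0: s3=0 s0=1 s8=0 s2=0 s5=0 s4=0 s7=0 clk=1 s6=0 s9=1 s1=0
  Δ1: clk:1→0
  (1Δ to stable)
t=2 Δ0: s3=0 s0=1 s8=0 s2=0 s5=0 s4=0 s7=0 clk=0 s6=0 s9=1 s1=0
  Δ1: clk:0→1
  Δ2: s3:0→1
  Δ3: s2:0→1
  (3Δ to stable)
t=3 Δ0: s3=1 s0=1 s8=0 s2=1 s5=0 s4=0 s7=0 clk=1 s6=0 s9=1 s1=0
  Δ1: clk:1→0
  (1Δ to stable)
t=4 Δ0: s3=1 s0=1 s8=0 s2=1 s5=0 s4=0 s7=0 clk=0 s6=0 s9=1 s1=0
  Δ1: clk:0→1
  Δ2: s3:1→0
  Δ3: s2:1→0
  (3Δ to stable)
t=5 Δ0: s3=0 s0=1 s8=0 s2=0 s5=0 s4=0 s7=0 clk=1 s6=0 s9=1 s1=0
  Δ1: clk:1→0
  (1Δ to stable)
t=6 Δ0: s3=0 s0=1 s8=0 s2=0 s5=0 s4=0 s7=0 clk=0 s6=0 s9=1 s1=0
  Δ1: clk:0→1
  Δ2: s3:0→1
  Δ3: s2:0→1
  (3Δ to stable)
t=7 Δ0: s3=1 s0=1 s8=0 s2=1 s5=0 s4=0 s7=0 clk=1 s6=0 s9=1 s1=0
  Δ1: clk:1→0
  (1Δ to stable)
t=8 Δ0: s3=1 s0=1 s8=0 s2=1 s5=0 s4=0 s7=0 clk=0 s6=0 s9=1 s1=0
  Δ1: clk:0→1
  Δ2: s3:1→0
  Δ3: s2:1→0
  (3Δ to stable)
t=9 Δ0: s3=0 s0=1 s8=0 s2=0 s5=0 s4=0 s7=0 clk=1 s6=0 s9=1 s1=0
  Δ1: clk:1→0
  (1Δ to stable)
t=10 Δ0: s3=0 s0=1 s8=0 s2=0 s5=0 s4=0 s7=0 clk=0 s6=0 s9=1 s1=0
  Δ1: clk:0→1
  Δ2: s3:0→1
  Δ3: s2:0→1
  (3Δ to stable)
t=11 Δ0: s3=1 s0=1 s8=0 s2=1 s5=0 s4=0 s7=0 clk=1 s6=0 s9=1 s1=0
  Δ1: clk:1→0
  (1Δ to stable)
t=12 Δ0: s3=1 s0=1 s8=0 s2=1 s5=0 s4=0 s7=0 clk=0 s6=0 s9=1 s1=0
  Δ1: clk:0→1
  Δ2: s3:1→0
  Δ3: s2:1→0
  (3Δ to stable)

0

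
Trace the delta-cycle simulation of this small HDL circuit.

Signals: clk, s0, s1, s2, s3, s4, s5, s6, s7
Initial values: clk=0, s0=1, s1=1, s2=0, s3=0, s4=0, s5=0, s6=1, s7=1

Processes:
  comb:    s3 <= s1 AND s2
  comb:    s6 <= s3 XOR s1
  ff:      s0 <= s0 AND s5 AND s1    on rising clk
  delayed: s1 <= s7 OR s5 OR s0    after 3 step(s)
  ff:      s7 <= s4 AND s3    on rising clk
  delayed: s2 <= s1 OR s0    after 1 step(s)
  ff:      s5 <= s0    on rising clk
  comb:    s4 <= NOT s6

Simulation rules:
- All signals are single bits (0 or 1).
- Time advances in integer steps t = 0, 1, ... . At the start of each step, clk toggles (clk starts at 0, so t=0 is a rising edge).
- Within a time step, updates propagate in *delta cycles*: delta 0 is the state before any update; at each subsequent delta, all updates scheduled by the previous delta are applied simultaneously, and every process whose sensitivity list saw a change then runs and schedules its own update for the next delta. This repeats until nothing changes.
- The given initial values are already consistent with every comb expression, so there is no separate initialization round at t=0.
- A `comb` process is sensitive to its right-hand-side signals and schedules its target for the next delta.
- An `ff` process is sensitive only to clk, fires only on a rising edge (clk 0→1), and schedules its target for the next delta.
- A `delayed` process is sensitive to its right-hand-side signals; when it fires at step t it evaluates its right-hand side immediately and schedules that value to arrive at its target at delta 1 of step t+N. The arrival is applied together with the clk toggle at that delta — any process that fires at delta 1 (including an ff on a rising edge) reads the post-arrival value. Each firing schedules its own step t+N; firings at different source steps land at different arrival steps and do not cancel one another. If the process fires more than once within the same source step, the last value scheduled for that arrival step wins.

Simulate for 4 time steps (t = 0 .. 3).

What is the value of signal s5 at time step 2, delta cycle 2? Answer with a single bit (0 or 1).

[bits: s7,s6,s3,s2,clk,s1,s5,s4,s0]
t=0: Δ0=110001001 Δ1=110011001 Δ2=010011100 | 2Δ
t=1: Δ0=010011100 Δ1=010101100 Δ2=011101100 Δ3=001101100 Δ4=001101110 | 4Δ
t=2: Δ0=001101110 Δ1=001111110 Δ2=101111010 | 2Δ
t=3: Δ0=101111010 Δ1=101101010 | 1Δ

0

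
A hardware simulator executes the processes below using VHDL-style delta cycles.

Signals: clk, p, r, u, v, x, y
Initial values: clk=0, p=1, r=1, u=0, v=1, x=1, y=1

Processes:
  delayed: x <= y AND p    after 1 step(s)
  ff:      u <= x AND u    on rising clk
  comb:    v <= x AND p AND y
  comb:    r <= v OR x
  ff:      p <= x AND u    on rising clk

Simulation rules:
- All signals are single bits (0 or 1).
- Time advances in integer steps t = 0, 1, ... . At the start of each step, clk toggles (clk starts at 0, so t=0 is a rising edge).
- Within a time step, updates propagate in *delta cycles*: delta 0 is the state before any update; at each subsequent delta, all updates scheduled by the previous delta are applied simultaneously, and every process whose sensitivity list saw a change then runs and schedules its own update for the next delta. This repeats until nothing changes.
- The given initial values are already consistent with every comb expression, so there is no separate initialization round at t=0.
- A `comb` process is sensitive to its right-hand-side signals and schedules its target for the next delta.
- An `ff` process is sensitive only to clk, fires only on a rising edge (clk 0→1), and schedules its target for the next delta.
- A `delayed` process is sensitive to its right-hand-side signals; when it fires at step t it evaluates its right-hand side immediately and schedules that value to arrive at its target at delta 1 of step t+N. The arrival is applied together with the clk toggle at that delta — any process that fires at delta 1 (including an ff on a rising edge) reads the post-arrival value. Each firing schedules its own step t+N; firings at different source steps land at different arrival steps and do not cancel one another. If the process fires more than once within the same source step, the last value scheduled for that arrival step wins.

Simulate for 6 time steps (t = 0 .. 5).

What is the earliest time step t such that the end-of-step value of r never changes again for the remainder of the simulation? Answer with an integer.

[bits: u,v,clk,y,r,x,p]
t=0: Δ0=0101111 Δ1=0111111 Δ2=0111110 Δ3=0011110 | 3Δ
t=1: Δ0=0011110 Δ1=0001100 Δ2=0001000 | 2Δ
t=2: Δ0=0001000 Δ1=0011000 | 1Δ
t=3: Δ0=0011000 Δ1=0001000 | 1Δ
t=4: Δ0=0001000 Δ1=0011000 | 1Δ
t=5: Δ0=0011000 Δ1=0001000 | 1Δ

1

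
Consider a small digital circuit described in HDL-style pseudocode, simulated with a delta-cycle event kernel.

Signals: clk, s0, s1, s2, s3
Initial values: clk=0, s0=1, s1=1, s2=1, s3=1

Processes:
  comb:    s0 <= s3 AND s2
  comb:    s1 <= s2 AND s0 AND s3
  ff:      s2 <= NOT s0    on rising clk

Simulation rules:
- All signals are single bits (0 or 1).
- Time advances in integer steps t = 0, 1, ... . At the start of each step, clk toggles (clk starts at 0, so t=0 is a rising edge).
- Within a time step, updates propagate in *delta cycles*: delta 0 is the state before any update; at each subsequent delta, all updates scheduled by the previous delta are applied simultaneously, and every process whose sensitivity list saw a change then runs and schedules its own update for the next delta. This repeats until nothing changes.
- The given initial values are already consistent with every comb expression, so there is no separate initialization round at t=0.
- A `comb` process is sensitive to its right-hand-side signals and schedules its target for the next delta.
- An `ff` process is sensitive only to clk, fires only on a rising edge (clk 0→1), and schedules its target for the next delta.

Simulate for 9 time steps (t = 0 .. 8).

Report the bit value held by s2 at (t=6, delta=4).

[bits: s3,clk,s0,s1,s2]
t=0: Δ0=10111 Δ1=11111 Δ2=11110 Δ3=11000 | 3Δ
t=1: Δ0=11000 Δ1=10000 | 1Δ
t=2: Δ0=10000 Δ1=11000 Δ2=11001 Δ3=11101 Δ4=11111 | 4Δ
t=3: Δ0=11111 Δ1=10111 | 1Δ
t=4: Δ0=10111 Δ1=11111 Δ2=11110 Δ3=11000 | 3Δ
t=5: Δ0=11000 Δ1=10000 | 1Δ
t=6: Δ0=10000 Δ1=11000 Δ2=11001 Δ3=11101 Δ4=11111 | 4Δ
t=7: Δ0=11111 Δ1=10111 | 1Δ
t=8: Δ0=10111 Δ1=11111 Δ2=11110 Δ3=11000 | 3Δ

1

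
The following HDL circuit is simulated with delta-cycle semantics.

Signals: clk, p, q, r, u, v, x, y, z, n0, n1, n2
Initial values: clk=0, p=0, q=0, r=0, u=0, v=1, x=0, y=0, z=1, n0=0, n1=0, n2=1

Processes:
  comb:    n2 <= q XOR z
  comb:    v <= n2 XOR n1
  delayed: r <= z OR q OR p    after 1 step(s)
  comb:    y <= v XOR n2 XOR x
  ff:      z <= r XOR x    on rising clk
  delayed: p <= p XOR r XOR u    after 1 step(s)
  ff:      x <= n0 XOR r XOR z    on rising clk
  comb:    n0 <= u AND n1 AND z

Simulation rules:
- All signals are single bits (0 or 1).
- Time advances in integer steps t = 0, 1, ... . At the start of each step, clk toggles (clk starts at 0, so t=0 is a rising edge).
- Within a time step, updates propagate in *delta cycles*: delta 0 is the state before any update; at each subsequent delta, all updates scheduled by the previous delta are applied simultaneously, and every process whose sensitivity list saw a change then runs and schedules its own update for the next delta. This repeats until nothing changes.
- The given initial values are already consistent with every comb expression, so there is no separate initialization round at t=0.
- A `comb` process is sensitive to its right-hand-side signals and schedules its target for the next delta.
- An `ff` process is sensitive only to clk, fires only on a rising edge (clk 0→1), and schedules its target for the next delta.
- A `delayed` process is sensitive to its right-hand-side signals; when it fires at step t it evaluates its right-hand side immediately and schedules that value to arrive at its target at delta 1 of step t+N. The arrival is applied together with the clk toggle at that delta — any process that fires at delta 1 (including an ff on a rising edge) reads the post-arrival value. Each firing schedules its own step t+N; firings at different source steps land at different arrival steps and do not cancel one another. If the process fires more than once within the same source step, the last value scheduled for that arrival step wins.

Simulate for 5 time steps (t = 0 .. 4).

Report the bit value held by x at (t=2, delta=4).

[bits: z,n1,v,r,clk,x,n0,p,n2,q,u,y]
t=0: Δ0=101000001000 Δ1=101010001000 Δ2=001011001000 Δ3=001011000001 Δ4=000011000000 Δ5=000011000001 | 5Δ
t=1: Δ0=000011000001 Δ1=000001000001 | 1Δ
t=2: Δ0=000001000001 Δ1=000011000001 Δ2=100010000001 Δ3=100010001000 Δ4=101010001001 Δ5=101010001000 | 5Δ
t=3: Δ0=101010001000 Δ1=101100001000 | 1Δ
t=4: Δ0=101100001000 Δ1=101110011000 | 1Δ

0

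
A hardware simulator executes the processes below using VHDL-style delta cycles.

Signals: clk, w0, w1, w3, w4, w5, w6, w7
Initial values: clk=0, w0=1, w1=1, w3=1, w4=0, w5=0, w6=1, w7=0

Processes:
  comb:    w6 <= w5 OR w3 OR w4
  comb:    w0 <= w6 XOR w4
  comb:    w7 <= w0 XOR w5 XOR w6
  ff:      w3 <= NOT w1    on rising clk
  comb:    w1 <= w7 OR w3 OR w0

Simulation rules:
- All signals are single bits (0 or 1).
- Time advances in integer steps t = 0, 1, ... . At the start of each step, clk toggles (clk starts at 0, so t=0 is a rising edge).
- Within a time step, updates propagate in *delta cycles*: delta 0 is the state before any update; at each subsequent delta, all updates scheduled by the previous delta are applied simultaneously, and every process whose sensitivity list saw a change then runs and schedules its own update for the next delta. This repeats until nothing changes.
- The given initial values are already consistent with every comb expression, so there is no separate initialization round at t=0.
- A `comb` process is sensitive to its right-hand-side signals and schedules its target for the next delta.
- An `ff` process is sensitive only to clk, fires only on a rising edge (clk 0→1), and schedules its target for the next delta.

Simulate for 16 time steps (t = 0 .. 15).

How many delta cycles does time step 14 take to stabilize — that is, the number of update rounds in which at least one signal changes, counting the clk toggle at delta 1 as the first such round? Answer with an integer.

t0.Δ0 w3=1 w5=0 w4=0 clk=0 w1=1 w6=1 w7=0 w0=1
t0.Δ1 w3=1 w5=0 w4=0 clk=1 w1=1 w6=1 w7=0 w0=1
t0.Δ2 w3=0 w5=0 w4=0 clk=1 w1=1 w6=1 w7=0 w0=1
t0.Δ3 w3=0 w5=0 w4=0 clk=1 w1=1 w6=0 w7=0 w0=1
t0.Δ4 w3=0 w5=0 w4=0 clk=1 w1=1 w6=0 w7=1 w0=0
t0.Δ5 w3=0 w5=0 w4=0 clk=1 w1=1 w6=0 w7=0 w0=0
t0.Δ6 w3=0 w5=0 w4=0 clk=1 w1=0 w6=0 w7=0 w0=0
t1.Δ0 w3=0 w5=0 w4=0 clk=1 w1=0 w6=0 w7=0 w0=0
t1.Δ1 w3=0 w5=0 w4=0 clk=0 w1=0 w6=0 w7=0 w0=0
t2.Δ0 w3=0 w5=0 w4=0 clk=0 w1=0 w6=0 w7=0 w0=0
t2.Δ1 w3=0 w5=0 w4=0 clk=1 w1=0 w6=0 w7=0 w0=0
t2.Δ2 w3=1 w5=0 w4=0 clk=1 w1=0 w6=0 w7=0 w0=0
t2.Δ3 w3=1 w5=0 w4=0 clk=1 w1=1 w6=1 w7=0 w0=0
t2.Δ4 w3=1 w5=0 w4=0 clk=1 w1=1 w6=1 w7=1 w0=1
t2.Δ5 w3=1 w5=0 w4=0 clk=1 w1=1 w6=1 w7=0 w0=1
t3.Δ0 w3=1 w5=0 w4=0 clk=1 w1=1 w6=1 w7=0 w0=1
t3.Δ1 w3=1 w5=0 w4=0 clk=0 w1=1 w6=1 w7=0 w0=1
t4.Δ0 w3=1 w5=0 w4=0 clk=0 w1=1 w6=1 w7=0 w0=1
t4.Δ1 w3=1 w5=0 w4=0 clk=1 w1=1 w6=1 w7=0 w0=1
t4.Δ2 w3=0 w5=0 w4=0 clk=1 w1=1 w6=1 w7=0 w0=1
t4.Δ3 w3=0 w5=0 w4=0 clk=1 w1=1 w6=0 w7=0 w0=1
t4.Δ4 w3=0 w5=0 w4=0 clk=1 w1=1 w6=0 w7=1 w0=0
t4.Δ5 w3=0 w5=0 w4=0 clk=1 w1=1 w6=0 w7=0 w0=0
t4.Δ6 w3=0 w5=0 w4=0 clk=1 w1=0 w6=0 w7=0 w0=0
t5.Δ0 w3=0 w5=0 w4=0 clk=1 w1=0 w6=0 w7=0 w0=0
t5.Δ1 w3=0 w5=0 w4=0 clk=0 w1=0 w6=0 w7=0 w0=0
t6.Δ0 w3=0 w5=0 w4=0 clk=0 w1=0 w6=0 w7=0 w0=0
t6.Δ1 w3=0 w5=0 w4=0 clk=1 w1=0 w6=0 w7=0 w0=0
t6.Δ2 w3=1 w5=0 w4=0 clk=1 w1=0 w6=0 w7=0 w0=0
t6.Δ3 w3=1 w5=0 w4=0 clk=1 w1=1 w6=1 w7=0 w0=0
t6.Δ4 w3=1 w5=0 w4=0 clk=1 w1=1 w6=1 w7=1 w0=1
t6.Δ5 w3=1 w5=0 w4=0 clk=1 w1=1 w6=1 w7=0 w0=1
t7.Δ0 w3=1 w5=0 w4=0 clk=1 w1=1 w6=1 w7=0 w0=1
t7.Δ1 w3=1 w5=0 w4=0 clk=0 w1=1 w6=1 w7=0 w0=1
t8.Δ0 w3=1 w5=0 w4=0 clk=0 w1=1 w6=1 w7=0 w0=1
t8.Δ1 w3=1 w5=0 w4=0 clk=1 w1=1 w6=1 w7=0 w0=1
t8.Δ2 w3=0 w5=0 w4=0 clk=1 w1=1 w6=1 w7=0 w0=1
t8.Δ3 w3=0 w5=0 w4=0 clk=1 w1=1 w6=0 w7=0 w0=1
t8.Δ4 w3=0 w5=0 w4=0 clk=1 w1=1 w6=0 w7=1 w0=0
t8.Δ5 w3=0 w5=0 w4=0 clk=1 w1=1 w6=0 w7=0 w0=0
t8.Δ6 w3=0 w5=0 w4=0 clk=1 w1=0 w6=0 w7=0 w0=0
t9.Δ0 w3=0 w5=0 w4=0 clk=1 w1=0 w6=0 w7=0 w0=0
t9.Δ1 w3=0 w5=0 w4=0 clk=0 w1=0 w6=0 w7=0 w0=0
t10.Δ0 w3=0 w5=0 w4=0 clk=0 w1=0 w6=0 w7=0 w0=0
t10.Δ1 w3=0 w5=0 w4=0 clk=1 w1=0 w6=0 w7=0 w0=0
t10.Δ2 w3=1 w5=0 w4=0 clk=1 w1=0 w6=0 w7=0 w0=0
t10.Δ3 w3=1 w5=0 w4=0 clk=1 w1=1 w6=1 w7=0 w0=0
t10.Δ4 w3=1 w5=0 w4=0 clk=1 w1=1 w6=1 w7=1 w0=1
t10.Δ5 w3=1 w5=0 w4=0 clk=1 w1=1 w6=1 w7=0 w0=1
t11.Δ0 w3=1 w5=0 w4=0 clk=1 w1=1 w6=1 w7=0 w0=1
t11.Δ1 w3=1 w5=0 w4=0 clk=0 w1=1 w6=1 w7=0 w0=1
t12.Δ0 w3=1 w5=0 w4=0 clk=0 w1=1 w6=1 w7=0 w0=1
t12.Δ1 w3=1 w5=0 w4=0 clk=1 w1=1 w6=1 w7=0 w0=1
t12.Δ2 w3=0 w5=0 w4=0 clk=1 w1=1 w6=1 w7=0 w0=1
t12.Δ3 w3=0 w5=0 w4=0 clk=1 w1=1 w6=0 w7=0 w0=1
t12.Δ4 w3=0 w5=0 w4=0 clk=1 w1=1 w6=0 w7=1 w0=0
t12.Δ5 w3=0 w5=0 w4=0 clk=1 w1=1 w6=0 w7=0 w0=0
t12.Δ6 w3=0 w5=0 w4=0 clk=1 w1=0 w6=0 w7=0 w0=0
t13.Δ0 w3=0 w5=0 w4=0 clk=1 w1=0 w6=0 w7=0 w0=0
t13.Δ1 w3=0 w5=0 w4=0 clk=0 w1=0 w6=0 w7=0 w0=0
t14.Δ0 w3=0 w5=0 w4=0 clk=0 w1=0 w6=0 w7=0 w0=0
t14.Δ1 w3=0 w5=0 w4=0 clk=1 w1=0 w6=0 w7=0 w0=0
t14.Δ2 w3=1 w5=0 w4=0 clk=1 w1=0 w6=0 w7=0 w0=0
t14.Δ3 w3=1 w5=0 w4=0 clk=1 w1=1 w6=1 w7=0 w0=0
t14.Δ4 w3=1 w5=0 w4=0 clk=1 w1=1 w6=1 w7=1 w0=1
t14.Δ5 w3=1 w5=0 w4=0 clk=1 w1=1 w6=1 w7=0 w0=1
t15.Δ0 w3=1 w5=0 w4=0 clk=1 w1=1 w6=1 w7=0 w0=1
t15.Δ1 w3=1 w5=0 w4=0 clk=0 w1=1 w6=1 w7=0 w0=1

5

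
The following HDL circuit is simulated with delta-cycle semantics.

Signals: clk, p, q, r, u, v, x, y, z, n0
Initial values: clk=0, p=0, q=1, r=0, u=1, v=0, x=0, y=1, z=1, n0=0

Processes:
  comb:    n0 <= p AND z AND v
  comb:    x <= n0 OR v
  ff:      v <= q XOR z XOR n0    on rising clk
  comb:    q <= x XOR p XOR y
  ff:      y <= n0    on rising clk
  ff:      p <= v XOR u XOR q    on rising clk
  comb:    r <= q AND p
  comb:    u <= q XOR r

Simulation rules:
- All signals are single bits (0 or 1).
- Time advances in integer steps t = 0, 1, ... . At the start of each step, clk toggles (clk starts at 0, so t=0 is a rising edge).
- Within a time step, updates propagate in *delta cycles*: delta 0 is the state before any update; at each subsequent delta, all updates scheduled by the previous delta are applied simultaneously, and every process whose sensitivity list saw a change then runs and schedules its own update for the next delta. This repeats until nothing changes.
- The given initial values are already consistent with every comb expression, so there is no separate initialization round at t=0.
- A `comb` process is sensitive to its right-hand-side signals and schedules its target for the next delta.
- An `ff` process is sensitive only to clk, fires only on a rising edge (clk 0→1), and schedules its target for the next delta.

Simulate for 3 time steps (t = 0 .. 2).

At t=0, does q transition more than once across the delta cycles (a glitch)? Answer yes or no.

[bits: clk,v,u,r,q,x,z,y,p,n0]
t=0: Δ0=0010101100 Δ1=1010101100 Δ2=1010101000 Δ3=1010001000 Δ4=1000001000 | 4Δ
t=1: Δ0=1000001000 Δ1=0000001000 | 1Δ
t=2: Δ0=0000001000 Δ1=1000001000 Δ2=1100001000 Δ3=1100011000 Δ4=1100111000 Δ5=1110111000 | 5Δ

no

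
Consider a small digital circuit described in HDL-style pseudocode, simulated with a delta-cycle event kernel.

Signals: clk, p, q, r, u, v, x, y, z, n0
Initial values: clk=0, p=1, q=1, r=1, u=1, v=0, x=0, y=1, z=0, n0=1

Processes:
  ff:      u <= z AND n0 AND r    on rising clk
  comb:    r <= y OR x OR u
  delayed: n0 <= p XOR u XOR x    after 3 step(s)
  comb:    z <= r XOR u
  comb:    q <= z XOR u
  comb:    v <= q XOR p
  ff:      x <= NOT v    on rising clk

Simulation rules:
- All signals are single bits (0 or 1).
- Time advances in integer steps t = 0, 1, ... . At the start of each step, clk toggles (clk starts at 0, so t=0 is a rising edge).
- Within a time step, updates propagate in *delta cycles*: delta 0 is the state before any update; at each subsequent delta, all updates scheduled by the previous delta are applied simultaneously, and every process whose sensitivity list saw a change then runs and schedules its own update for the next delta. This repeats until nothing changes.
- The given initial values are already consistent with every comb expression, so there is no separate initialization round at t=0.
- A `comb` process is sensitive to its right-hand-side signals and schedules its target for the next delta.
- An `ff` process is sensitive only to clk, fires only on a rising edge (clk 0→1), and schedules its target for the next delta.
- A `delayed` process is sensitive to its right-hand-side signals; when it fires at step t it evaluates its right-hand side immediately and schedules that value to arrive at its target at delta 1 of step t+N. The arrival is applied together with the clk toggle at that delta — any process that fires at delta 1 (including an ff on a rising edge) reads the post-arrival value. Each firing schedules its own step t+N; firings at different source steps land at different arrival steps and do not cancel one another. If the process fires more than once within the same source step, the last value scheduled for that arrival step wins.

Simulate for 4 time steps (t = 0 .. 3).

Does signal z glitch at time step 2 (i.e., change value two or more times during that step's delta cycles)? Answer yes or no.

t0.Δ0 q=1 u=1 z=0 v=0 clk=0 n0=1 y=1 r=1 x=0 p=1
t0.Δ1 q=1 u=1 z=0 v=0 clk=1 n0=1 y=1 r=1 x=0 p=1
t0.Δ2 q=1 u=0 z=0 v=0 clk=1 n0=1 y=1 r=1 x=1 p=1
t0.Δ3 q=0 u=0 z=1 v=0 clk=1 n0=1 y=1 r=1 x=1 p=1
t0.Δ4 q=1 u=0 z=1 v=1 clk=1 n0=1 y=1 r=1 x=1 p=1
t0.Δ5 q=1 u=0 z=1 v=0 clk=1 n0=1 y=1 r=1 x=1 p=1
t1.Δ0 q=1 u=0 z=1 v=0 clk=1 n0=1 y=1 r=1 x=1 p=1
t1.Δ1 q=1 u=0 z=1 v=0 clk=0 n0=1 y=1 r=1 x=1 p=1
t2.Δ0 q=1 u=0 z=1 v=0 clk=0 n0=1 y=1 r=1 x=1 p=1
t2.Δ1 q=1 u=0 z=1 v=0 clk=1 n0=1 y=1 r=1 x=1 p=1
t2.Δ2 q=1 u=1 z=1 v=0 clk=1 n0=1 y=1 r=1 x=1 p=1
t2.Δ3 q=0 u=1 z=0 v=0 clk=1 n0=1 y=1 r=1 x=1 p=1
t2.Δ4 q=1 u=1 z=0 v=1 clk=1 n0=1 y=1 r=1 x=1 p=1
t2.Δ5 q=1 u=1 z=0 v=0 clk=1 n0=1 y=1 r=1 x=1 p=1
t3.Δ0 q=1 u=1 z=0 v=0 clk=1 n0=1 y=1 r=1 x=1 p=1
t3.Δ1 q=1 u=1 z=0 v=0 clk=0 n0=0 y=1 r=1 x=1 p=1

no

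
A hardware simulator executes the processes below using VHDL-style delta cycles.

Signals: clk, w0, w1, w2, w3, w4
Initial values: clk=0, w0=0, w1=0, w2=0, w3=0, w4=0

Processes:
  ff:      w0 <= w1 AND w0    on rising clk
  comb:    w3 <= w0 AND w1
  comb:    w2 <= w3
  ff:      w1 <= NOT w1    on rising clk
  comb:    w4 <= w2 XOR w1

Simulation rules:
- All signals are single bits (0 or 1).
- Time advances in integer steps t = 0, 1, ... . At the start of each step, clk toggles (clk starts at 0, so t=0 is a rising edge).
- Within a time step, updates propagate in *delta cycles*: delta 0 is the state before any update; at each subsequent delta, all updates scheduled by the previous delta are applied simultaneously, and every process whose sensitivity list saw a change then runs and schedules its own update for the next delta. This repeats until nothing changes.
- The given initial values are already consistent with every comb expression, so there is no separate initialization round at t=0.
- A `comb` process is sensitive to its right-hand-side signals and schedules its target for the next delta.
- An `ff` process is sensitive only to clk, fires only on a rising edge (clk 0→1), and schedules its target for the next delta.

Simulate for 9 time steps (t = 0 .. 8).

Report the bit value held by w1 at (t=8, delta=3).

1

[bits: w0,w1,w4,w3,w2,clk]
t=0: Δ0=000000 Δ1=000001 Δ2=010001 Δ3=011001 | 3Δ
t=1: Δ0=011001 Δ1=011000 | 1Δ
t=2: Δ0=011000 Δ1=011001 Δ2=001001 Δ3=000001 | 3Δ
t=3: Δ0=000001 Δ1=000000 | 1Δ
t=4: Δ0=000000 Δ1=000001 Δ2=010001 Δ3=011001 | 3Δ
t=5: Δ0=011001 Δ1=011000 | 1Δ
t=6: Δ0=011000 Δ1=011001 Δ2=001001 Δ3=000001 | 3Δ
t=7: Δ0=000001 Δ1=000000 | 1Δ
t=8: Δ0=000000 Δ1=000001 Δ2=010001 Δ3=011001 | 3Δ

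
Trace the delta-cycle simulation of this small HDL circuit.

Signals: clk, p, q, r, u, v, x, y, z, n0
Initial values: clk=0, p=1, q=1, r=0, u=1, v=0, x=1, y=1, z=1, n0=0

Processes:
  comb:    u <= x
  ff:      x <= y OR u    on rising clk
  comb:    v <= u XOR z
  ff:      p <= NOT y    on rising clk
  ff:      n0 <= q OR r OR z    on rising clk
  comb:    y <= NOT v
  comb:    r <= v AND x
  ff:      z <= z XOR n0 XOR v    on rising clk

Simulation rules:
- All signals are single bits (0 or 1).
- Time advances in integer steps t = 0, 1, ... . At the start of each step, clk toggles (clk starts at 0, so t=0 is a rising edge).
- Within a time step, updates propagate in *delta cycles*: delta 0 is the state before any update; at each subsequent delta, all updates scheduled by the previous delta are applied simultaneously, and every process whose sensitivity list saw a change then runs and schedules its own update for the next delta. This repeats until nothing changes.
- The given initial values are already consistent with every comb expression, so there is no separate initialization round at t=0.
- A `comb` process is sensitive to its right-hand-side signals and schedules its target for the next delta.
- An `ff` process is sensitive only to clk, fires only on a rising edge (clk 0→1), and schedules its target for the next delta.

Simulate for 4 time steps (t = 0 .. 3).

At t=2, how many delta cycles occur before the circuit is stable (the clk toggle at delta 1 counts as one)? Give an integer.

4

t=0 Δ0: p=1 x=1 q=1 r=0 clk=0 n0=0 u=1 y=1 z=1 v=0
  Δ1: clk:0→1
  Δ2: p:1→0, n0:0→1
  (2Δ to stable)
t=1 Δ0: p=0 x=1 q=1 r=0 clk=1 n0=1 u=1 y=1 z=1 v=0
  Δ1: clk:1→0
  (1Δ to stable)
t=2 Δ0: p=0 x=1 q=1 r=0 clk=0 n0=1 u=1 y=1 z=1 v=0
  Δ1: clk:0→1
  Δ2: z:1→0
  Δ3: v:0→1
  Δ4: r:0→1, y:1→0
  (4Δ to stable)
t=3 Δ0: p=0 x=1 q=1 r=1 clk=1 n0=1 u=1 y=0 z=0 v=1
  Δ1: clk:1→0
  (1Δ to stable)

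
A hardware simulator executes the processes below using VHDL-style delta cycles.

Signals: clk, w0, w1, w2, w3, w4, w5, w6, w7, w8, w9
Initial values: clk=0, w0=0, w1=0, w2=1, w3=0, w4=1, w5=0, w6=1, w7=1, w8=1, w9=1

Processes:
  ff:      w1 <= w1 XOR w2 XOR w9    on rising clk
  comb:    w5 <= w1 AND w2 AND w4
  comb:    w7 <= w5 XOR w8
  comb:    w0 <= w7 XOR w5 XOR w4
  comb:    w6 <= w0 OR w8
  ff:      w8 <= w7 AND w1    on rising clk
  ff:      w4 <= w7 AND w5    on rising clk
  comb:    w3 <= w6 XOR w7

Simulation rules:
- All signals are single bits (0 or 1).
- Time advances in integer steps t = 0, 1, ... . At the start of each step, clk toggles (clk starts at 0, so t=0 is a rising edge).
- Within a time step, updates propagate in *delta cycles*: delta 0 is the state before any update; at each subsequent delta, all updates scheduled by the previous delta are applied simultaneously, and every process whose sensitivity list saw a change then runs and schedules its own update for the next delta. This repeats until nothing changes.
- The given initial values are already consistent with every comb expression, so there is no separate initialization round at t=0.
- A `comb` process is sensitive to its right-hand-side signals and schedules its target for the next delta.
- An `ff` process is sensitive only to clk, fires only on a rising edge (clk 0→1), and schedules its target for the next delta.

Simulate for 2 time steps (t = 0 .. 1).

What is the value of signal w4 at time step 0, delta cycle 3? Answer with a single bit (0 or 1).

0

t=0 Δ0: w6=1 w4=1 w9=1 clk=0 w2=1 w1=0 w0=0 w8=1 w3=0 w7=1 w5=0
  Δ1: clk:0→1
  Δ2: w4:1→0, w8:1→0
  Δ3: w6:1→0, w0:0→1, w7:1→0
  Δ4: w6:0→1, w0:1→0
  Δ5: w6:1→0, w3:0→1
  Δ6: w3:1→0
  (6Δ to stable)
t=1 Δ0: w6=0 w4=0 w9=1 clk=1 w2=1 w1=0 w0=0 w8=0 w3=0 w7=0 w5=0
  Δ1: clk:1→0
  (1Δ to stable)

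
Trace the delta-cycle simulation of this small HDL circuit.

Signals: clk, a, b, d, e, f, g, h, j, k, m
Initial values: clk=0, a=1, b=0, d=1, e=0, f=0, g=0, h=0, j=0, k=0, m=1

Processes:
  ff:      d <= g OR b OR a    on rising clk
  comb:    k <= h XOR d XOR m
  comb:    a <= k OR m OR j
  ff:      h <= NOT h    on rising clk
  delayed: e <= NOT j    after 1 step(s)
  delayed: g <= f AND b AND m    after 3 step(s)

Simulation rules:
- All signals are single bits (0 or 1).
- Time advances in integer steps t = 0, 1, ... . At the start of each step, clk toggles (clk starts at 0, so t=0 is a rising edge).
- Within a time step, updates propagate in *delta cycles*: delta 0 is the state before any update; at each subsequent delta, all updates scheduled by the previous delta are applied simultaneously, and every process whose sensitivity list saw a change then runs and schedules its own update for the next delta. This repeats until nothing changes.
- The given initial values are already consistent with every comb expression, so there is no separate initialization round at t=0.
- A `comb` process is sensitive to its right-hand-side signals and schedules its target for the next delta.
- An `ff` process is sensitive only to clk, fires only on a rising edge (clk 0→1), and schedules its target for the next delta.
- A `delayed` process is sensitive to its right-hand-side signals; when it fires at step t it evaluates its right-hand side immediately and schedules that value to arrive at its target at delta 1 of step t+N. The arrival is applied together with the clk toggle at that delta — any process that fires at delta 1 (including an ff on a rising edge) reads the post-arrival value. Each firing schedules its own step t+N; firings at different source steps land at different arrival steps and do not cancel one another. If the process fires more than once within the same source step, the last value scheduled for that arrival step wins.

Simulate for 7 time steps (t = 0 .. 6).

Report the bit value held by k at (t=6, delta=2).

1

[bits: g,b,clk,a,m,k,j,e,h,f,d]
t=0: Δ0=00011000001 Δ1=00111000001 Δ2=00111000101 Δ3=00111100101 | 3Δ
t=1: Δ0=00111100101 Δ1=00011100101 | 1Δ
t=2: Δ0=00011100101 Δ1=00111100101 Δ2=00111100001 Δ3=00111000001 | 3Δ
t=3: Δ0=00111000001 Δ1=00011000001 | 1Δ
t=4: Δ0=00011000001 Δ1=00111000001 Δ2=00111000101 Δ3=00111100101 | 3Δ
t=5: Δ0=00111100101 Δ1=00011100101 | 1Δ
t=6: Δ0=00011100101 Δ1=00111100101 Δ2=00111100001 Δ3=00111000001 | 3Δ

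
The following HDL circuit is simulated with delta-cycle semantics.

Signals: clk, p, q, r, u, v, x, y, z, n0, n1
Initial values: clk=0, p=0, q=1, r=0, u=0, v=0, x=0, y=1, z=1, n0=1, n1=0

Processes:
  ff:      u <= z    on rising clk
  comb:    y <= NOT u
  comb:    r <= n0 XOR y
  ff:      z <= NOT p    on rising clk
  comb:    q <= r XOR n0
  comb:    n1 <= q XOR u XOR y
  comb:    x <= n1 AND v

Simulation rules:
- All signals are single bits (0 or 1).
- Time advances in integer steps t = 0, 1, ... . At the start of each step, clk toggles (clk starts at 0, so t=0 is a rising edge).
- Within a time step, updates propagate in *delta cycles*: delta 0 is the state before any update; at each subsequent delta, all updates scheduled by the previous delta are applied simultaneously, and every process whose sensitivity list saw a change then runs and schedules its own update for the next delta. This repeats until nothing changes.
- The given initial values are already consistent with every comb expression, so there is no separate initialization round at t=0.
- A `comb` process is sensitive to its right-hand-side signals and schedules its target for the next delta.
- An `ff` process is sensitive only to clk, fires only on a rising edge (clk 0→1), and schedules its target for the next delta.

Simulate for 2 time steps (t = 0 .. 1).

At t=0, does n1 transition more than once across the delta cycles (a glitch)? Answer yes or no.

yes

t0.Δ0 u=0 y=1 r=0 n1=0 p=0 clk=0 v=0 x=0 q=1 z=1 n0=1
t0.Δ1 u=0 y=1 r=0 n1=0 p=0 clk=1 v=0 x=0 q=1 z=1 n0=1
t0.Δ2 u=1 y=1 r=0 n1=0 p=0 clk=1 v=0 x=0 q=1 z=1 n0=1
t0.Δ3 u=1 y=0 r=0 n1=1 p=0 clk=1 v=0 x=0 q=1 z=1 n0=1
t0.Δ4 u=1 y=0 r=1 n1=0 p=0 clk=1 v=0 x=0 q=1 z=1 n0=1
t0.Δ5 u=1 y=0 r=1 n1=0 p=0 clk=1 v=0 x=0 q=0 z=1 n0=1
t0.Δ6 u=1 y=0 r=1 n1=1 p=0 clk=1 v=0 x=0 q=0 z=1 n0=1
t1.Δ0 u=1 y=0 r=1 n1=1 p=0 clk=1 v=0 x=0 q=0 z=1 n0=1
t1.Δ1 u=1 y=0 r=1 n1=1 p=0 clk=0 v=0 x=0 q=0 z=1 n0=1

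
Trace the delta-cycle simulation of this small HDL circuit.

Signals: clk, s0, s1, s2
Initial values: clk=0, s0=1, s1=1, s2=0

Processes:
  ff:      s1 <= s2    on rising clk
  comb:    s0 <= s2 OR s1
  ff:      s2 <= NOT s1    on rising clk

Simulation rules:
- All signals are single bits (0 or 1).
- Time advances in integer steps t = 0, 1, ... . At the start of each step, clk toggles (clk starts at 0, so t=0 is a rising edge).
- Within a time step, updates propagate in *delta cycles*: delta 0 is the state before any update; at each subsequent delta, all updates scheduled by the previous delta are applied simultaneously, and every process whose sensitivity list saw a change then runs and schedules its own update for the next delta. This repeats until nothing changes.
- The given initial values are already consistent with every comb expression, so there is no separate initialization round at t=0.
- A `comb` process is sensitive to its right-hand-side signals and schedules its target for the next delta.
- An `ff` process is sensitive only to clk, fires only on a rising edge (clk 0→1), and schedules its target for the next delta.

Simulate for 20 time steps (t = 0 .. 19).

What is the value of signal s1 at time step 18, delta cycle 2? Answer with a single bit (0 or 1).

t0.Δ0 s0=1 s2=0 s1=1 clk=0
t0.Δ1 s0=1 s2=0 s1=1 clk=1
t0.Δ2 s0=1 s2=0 s1=0 clk=1
t0.Δ3 s0=0 s2=0 s1=0 clk=1
t1.Δ0 s0=0 s2=0 s1=0 clk=1
t1.Δ1 s0=0 s2=0 s1=0 clk=0
t2.Δ0 s0=0 s2=0 s1=0 clk=0
t2.Δ1 s0=0 s2=0 s1=0 clk=1
t2.Δ2 s0=0 s2=1 s1=0 clk=1
t2.Δ3 s0=1 s2=1 s1=0 clk=1
t3.Δ0 s0=1 s2=1 s1=0 clk=1
t3.Δ1 s0=1 s2=1 s1=0 clk=0
t4.Δ0 s0=1 s2=1 s1=0 clk=0
t4.Δ1 s0=1 s2=1 s1=0 clk=1
t4.Δ2 s0=1 s2=1 s1=1 clk=1
t5.Δ0 s0=1 s2=1 s1=1 clk=1
t5.Δ1 s0=1 s2=1 s1=1 clk=0
t6.Δ0 s0=1 s2=1 s1=1 clk=0
t6.Δ1 s0=1 s2=1 s1=1 clk=1
t6.Δ2 s0=1 s2=0 s1=1 clk=1
t7.Δ0 s0=1 s2=0 s1=1 clk=1
t7.Δ1 s0=1 s2=0 s1=1 clk=0
t8.Δ0 s0=1 s2=0 s1=1 clk=0
t8.Δ1 s0=1 s2=0 s1=1 clk=1
t8.Δ2 s0=1 s2=0 s1=0 clk=1
t8.Δ3 s0=0 s2=0 s1=0 clk=1
t9.Δ0 s0=0 s2=0 s1=0 clk=1
t9.Δ1 s0=0 s2=0 s1=0 clk=0
t10.Δ0 s0=0 s2=0 s1=0 clk=0
t10.Δ1 s0=0 s2=0 s1=0 clk=1
t10.Δ2 s0=0 s2=1 s1=0 clk=1
t10.Δ3 s0=1 s2=1 s1=0 clk=1
t11.Δ0 s0=1 s2=1 s1=0 clk=1
t11.Δ1 s0=1 s2=1 s1=0 clk=0
t12.Δ0 s0=1 s2=1 s1=0 clk=0
t12.Δ1 s0=1 s2=1 s1=0 clk=1
t12.Δ2 s0=1 s2=1 s1=1 clk=1
t13.Δ0 s0=1 s2=1 s1=1 clk=1
t13.Δ1 s0=1 s2=1 s1=1 clk=0
t14.Δ0 s0=1 s2=1 s1=1 clk=0
t14.Δ1 s0=1 s2=1 s1=1 clk=1
t14.Δ2 s0=1 s2=0 s1=1 clk=1
t15.Δ0 s0=1 s2=0 s1=1 clk=1
t15.Δ1 s0=1 s2=0 s1=1 clk=0
t16.Δ0 s0=1 s2=0 s1=1 clk=0
t16.Δ1 s0=1 s2=0 s1=1 clk=1
t16.Δ2 s0=1 s2=0 s1=0 clk=1
t16.Δ3 s0=0 s2=0 s1=0 clk=1
t17.Δ0 s0=0 s2=0 s1=0 clk=1
t17.Δ1 s0=0 s2=0 s1=0 clk=0
t18.Δ0 s0=0 s2=0 s1=0 clk=0
t18.Δ1 s0=0 s2=0 s1=0 clk=1
t18.Δ2 s0=0 s2=1 s1=0 clk=1
t18.Δ3 s0=1 s2=1 s1=0 clk=1
t19.Δ0 s0=1 s2=1 s1=0 clk=1
t19.Δ1 s0=1 s2=1 s1=0 clk=0

0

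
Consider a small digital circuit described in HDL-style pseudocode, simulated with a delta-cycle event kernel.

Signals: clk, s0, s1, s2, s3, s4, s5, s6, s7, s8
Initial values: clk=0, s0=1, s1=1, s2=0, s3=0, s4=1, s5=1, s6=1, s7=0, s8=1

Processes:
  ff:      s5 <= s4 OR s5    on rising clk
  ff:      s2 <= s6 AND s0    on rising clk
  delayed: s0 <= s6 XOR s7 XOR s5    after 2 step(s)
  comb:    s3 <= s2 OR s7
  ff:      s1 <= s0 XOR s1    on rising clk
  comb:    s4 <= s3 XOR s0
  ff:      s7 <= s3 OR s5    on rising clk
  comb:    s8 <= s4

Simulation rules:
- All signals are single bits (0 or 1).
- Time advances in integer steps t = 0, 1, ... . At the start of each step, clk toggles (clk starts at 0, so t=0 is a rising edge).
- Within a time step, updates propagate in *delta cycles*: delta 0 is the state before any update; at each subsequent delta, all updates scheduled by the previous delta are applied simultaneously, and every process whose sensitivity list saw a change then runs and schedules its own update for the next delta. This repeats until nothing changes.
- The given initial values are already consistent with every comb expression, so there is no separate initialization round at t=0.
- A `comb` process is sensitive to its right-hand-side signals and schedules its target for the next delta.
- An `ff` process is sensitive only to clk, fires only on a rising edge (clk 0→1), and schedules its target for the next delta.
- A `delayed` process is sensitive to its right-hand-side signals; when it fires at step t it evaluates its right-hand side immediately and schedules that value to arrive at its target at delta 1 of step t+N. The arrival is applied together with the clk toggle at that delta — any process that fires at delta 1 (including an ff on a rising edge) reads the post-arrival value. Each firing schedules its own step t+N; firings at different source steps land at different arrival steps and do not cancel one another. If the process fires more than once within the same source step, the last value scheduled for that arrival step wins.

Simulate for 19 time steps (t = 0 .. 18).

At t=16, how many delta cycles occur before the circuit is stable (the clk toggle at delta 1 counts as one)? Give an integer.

2

t0.Δ0 s8=1 clk=0 s6=1 s1=1 s3=0 s5=1 s2=0 s4=1 s0=1 s7=0
t0.Δ1 s8=1 clk=1 s6=1 s1=1 s3=0 s5=1 s2=0 s4=1 s0=1 s7=0
t0.Δ2 s8=1 clk=1 s6=1 s1=0 s3=0 s5=1 s2=1 s4=1 s0=1 s7=1
t0.Δ3 s8=1 clk=1 s6=1 s1=0 s3=1 s5=1 s2=1 s4=1 s0=1 s7=1
t0.Δ4 s8=1 clk=1 s6=1 s1=0 s3=1 s5=1 s2=1 s4=0 s0=1 s7=1
t0.Δ5 s8=0 clk=1 s6=1 s1=0 s3=1 s5=1 s2=1 s4=0 s0=1 s7=1
t1.Δ0 s8=0 clk=1 s6=1 s1=0 s3=1 s5=1 s2=1 s4=0 s0=1 s7=1
t1.Δ1 s8=0 clk=0 s6=1 s1=0 s3=1 s5=1 s2=1 s4=0 s0=1 s7=1
t2.Δ0 s8=0 clk=0 s6=1 s1=0 s3=1 s5=1 s2=1 s4=0 s0=1 s7=1
t2.Δ1 s8=0 clk=1 s6=1 s1=0 s3=1 s5=1 s2=1 s4=0 s0=1 s7=1
t2.Δ2 s8=0 clk=1 s6=1 s1=1 s3=1 s5=1 s2=1 s4=0 s0=1 s7=1
t3.Δ0 s8=0 clk=1 s6=1 s1=1 s3=1 s5=1 s2=1 s4=0 s0=1 s7=1
t3.Δ1 s8=0 clk=0 s6=1 s1=1 s3=1 s5=1 s2=1 s4=0 s0=1 s7=1
t4.Δ0 s8=0 clk=0 s6=1 s1=1 s3=1 s5=1 s2=1 s4=0 s0=1 s7=1
t4.Δ1 s8=0 clk=1 s6=1 s1=1 s3=1 s5=1 s2=1 s4=0 s0=1 s7=1
t4.Δ2 s8=0 clk=1 s6=1 s1=0 s3=1 s5=1 s2=1 s4=0 s0=1 s7=1
t5.Δ0 s8=0 clk=1 s6=1 s1=0 s3=1 s5=1 s2=1 s4=0 s0=1 s7=1
t5.Δ1 s8=0 clk=0 s6=1 s1=0 s3=1 s5=1 s2=1 s4=0 s0=1 s7=1
t6.Δ0 s8=0 clk=0 s6=1 s1=0 s3=1 s5=1 s2=1 s4=0 s0=1 s7=1
t6.Δ1 s8=0 clk=1 s6=1 s1=0 s3=1 s5=1 s2=1 s4=0 s0=1 s7=1
t6.Δ2 s8=0 clk=1 s6=1 s1=1 s3=1 s5=1 s2=1 s4=0 s0=1 s7=1
t7.Δ0 s8=0 clk=1 s6=1 s1=1 s3=1 s5=1 s2=1 s4=0 s0=1 s7=1
t7.Δ1 s8=0 clk=0 s6=1 s1=1 s3=1 s5=1 s2=1 s4=0 s0=1 s7=1
t8.Δ0 s8=0 clk=0 s6=1 s1=1 s3=1 s5=1 s2=1 s4=0 s0=1 s7=1
t8.Δ1 s8=0 clk=1 s6=1 s1=1 s3=1 s5=1 s2=1 s4=0 s0=1 s7=1
t8.Δ2 s8=0 clk=1 s6=1 s1=0 s3=1 s5=1 s2=1 s4=0 s0=1 s7=1
t9.Δ0 s8=0 clk=1 s6=1 s1=0 s3=1 s5=1 s2=1 s4=0 s0=1 s7=1
t9.Δ1 s8=0 clk=0 s6=1 s1=0 s3=1 s5=1 s2=1 s4=0 s0=1 s7=1
t10.Δ0 s8=0 clk=0 s6=1 s1=0 s3=1 s5=1 s2=1 s4=0 s0=1 s7=1
t10.Δ1 s8=0 clk=1 s6=1 s1=0 s3=1 s5=1 s2=1 s4=0 s0=1 s7=1
t10.Δ2 s8=0 clk=1 s6=1 s1=1 s3=1 s5=1 s2=1 s4=0 s0=1 s7=1
t11.Δ0 s8=0 clk=1 s6=1 s1=1 s3=1 s5=1 s2=1 s4=0 s0=1 s7=1
t11.Δ1 s8=0 clk=0 s6=1 s1=1 s3=1 s5=1 s2=1 s4=0 s0=1 s7=1
t12.Δ0 s8=0 clk=0 s6=1 s1=1 s3=1 s5=1 s2=1 s4=0 s0=1 s7=1
t12.Δ1 s8=0 clk=1 s6=1 s1=1 s3=1 s5=1 s2=1 s4=0 s0=1 s7=1
t12.Δ2 s8=0 clk=1 s6=1 s1=0 s3=1 s5=1 s2=1 s4=0 s0=1 s7=1
t13.Δ0 s8=0 clk=1 s6=1 s1=0 s3=1 s5=1 s2=1 s4=0 s0=1 s7=1
t13.Δ1 s8=0 clk=0 s6=1 s1=0 s3=1 s5=1 s2=1 s4=0 s0=1 s7=1
t14.Δ0 s8=0 clk=0 s6=1 s1=0 s3=1 s5=1 s2=1 s4=0 s0=1 s7=1
t14.Δ1 s8=0 clk=1 s6=1 s1=0 s3=1 s5=1 s2=1 s4=0 s0=1 s7=1
t14.Δ2 s8=0 clk=1 s6=1 s1=1 s3=1 s5=1 s2=1 s4=0 s0=1 s7=1
t15.Δ0 s8=0 clk=1 s6=1 s1=1 s3=1 s5=1 s2=1 s4=0 s0=1 s7=1
t15.Δ1 s8=0 clk=0 s6=1 s1=1 s3=1 s5=1 s2=1 s4=0 s0=1 s7=1
t16.Δ0 s8=0 clk=0 s6=1 s1=1 s3=1 s5=1 s2=1 s4=0 s0=1 s7=1
t16.Δ1 s8=0 clk=1 s6=1 s1=1 s3=1 s5=1 s2=1 s4=0 s0=1 s7=1
t16.Δ2 s8=0 clk=1 s6=1 s1=0 s3=1 s5=1 s2=1 s4=0 s0=1 s7=1
t17.Δ0 s8=0 clk=1 s6=1 s1=0 s3=1 s5=1 s2=1 s4=0 s0=1 s7=1
t17.Δ1 s8=0 clk=0 s6=1 s1=0 s3=1 s5=1 s2=1 s4=0 s0=1 s7=1
t18.Δ0 s8=0 clk=0 s6=1 s1=0 s3=1 s5=1 s2=1 s4=0 s0=1 s7=1
t18.Δ1 s8=0 clk=1 s6=1 s1=0 s3=1 s5=1 s2=1 s4=0 s0=1 s7=1
t18.Δ2 s8=0 clk=1 s6=1 s1=1 s3=1 s5=1 s2=1 s4=0 s0=1 s7=1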